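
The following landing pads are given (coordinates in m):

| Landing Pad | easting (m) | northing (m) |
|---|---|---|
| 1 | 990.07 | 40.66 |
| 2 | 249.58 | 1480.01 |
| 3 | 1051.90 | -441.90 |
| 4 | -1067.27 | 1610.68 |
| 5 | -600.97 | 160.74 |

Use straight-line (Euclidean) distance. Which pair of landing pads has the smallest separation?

1 and 3

Pairwise distances:
1–2: 1618.66 m
1–3: 486.50 m
1–4: 2587.97 m
1–5: 1595.56 m
2–3: 2082.66 m
2–4: 1323.32 m
2–5: 1569.68 m
3–4: 2950.25 m
3–5: 1759.31 m
4–5: 1523.08 m
Closest pair: 1–3 at 486.50 m.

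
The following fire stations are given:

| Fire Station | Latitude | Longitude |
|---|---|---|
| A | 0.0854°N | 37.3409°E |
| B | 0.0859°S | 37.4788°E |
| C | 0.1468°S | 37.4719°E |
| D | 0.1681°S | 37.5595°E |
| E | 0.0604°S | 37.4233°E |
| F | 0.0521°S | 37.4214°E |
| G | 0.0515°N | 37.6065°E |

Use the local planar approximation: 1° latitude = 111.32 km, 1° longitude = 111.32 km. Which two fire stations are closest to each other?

E and F

Pairwise distances:
A–B: √((-0.1713·111.32)² + (0.1379·111.32)²) = √(363.631185 + 235.654061) = 24.4803 km
A–C: √((-0.2322·111.32)² + (0.1310·111.32)²) = √(668.145159 + 212.661556) = 29.6784 km
A–D: √((-0.2535·111.32)² + (0.2186·111.32)²) = √(796.346953 + 592.170421) = 37.2628 km
A–E: √((-0.1458·111.32)² + (0.0824·111.32)²) = √(263.427702 + 84.139673) = 18.6432 km
A–F: √((-0.1375·111.32)² + (0.0805·111.32)²) = √(234.288942 + 80.304181) = 17.7368 km
A–G: √((-0.0339·111.32)² + (0.2656·111.32)²) = √(14.241174 + 874.183362) = 29.8065 km
B–C: √((-0.0609·111.32)² + (-0.0069·111.32)²) = √(45.960102 + 0.589990) = 6.8228 km
B–D: √((-0.0822·111.32)² + (0.0807·111.32)²) = √(83.731723 + 80.703703) = 12.8232 km
B–E: √((0.0255·111.32)² + (-0.0555·111.32)²) = √(8.057991 + 38.170897) = 6.7992 km
B–F: √((0.0338·111.32)² + (-0.0574·111.32)²) = √(14.157279 + 40.829135) = 7.4153 km
B–G: √((0.1374·111.32)² + (0.1277·111.32)²) = √(233.948282 + 202.082260) = 20.8813 km
C–D: √((-0.0213·111.32)² + (0.0876·111.32)²) = √(5.622191 + 95.094327) = 10.0358 km
C–E: √((0.0864·111.32)² + (-0.0486·111.32)²) = √(92.506847 + 29.269745) = 11.0352 km
C–F: √((0.0947·111.32)² + (-0.0505·111.32)²) = √(111.133848 + 31.603061) = 11.9473 km
C–G: √((0.1983·111.32)² + (0.1346·111.32)²) = √(487.294852 + 224.510427) = 26.6797 km
D–E: √((0.1077·111.32)² + (-0.1362·111.32)²) = √(143.740053 + 229.879694) = 19.3292 km
D–F: √((0.1160·111.32)² + (-0.1381·111.32)²) = √(166.748668 + 236.338107) = 20.0770 km
D–G: √((0.2196·111.32)² + (0.0470·111.32)²) = √(597.600658 + 27.374243) = 24.9995 km
E–F: √((0.0083·111.32)² + (-0.0019·111.32)²) = √(0.853695 + 0.044736) = 0.9479 km
E–G: √((0.1119·111.32)² + (0.1832·111.32)²) = √(155.169574 + 415.908057) = 23.8972 km
F–G: √((0.1036·111.32)² + (0.1851·111.32)²) = √(133.004369 + 424.579707) = 23.6132 km
Closest pair: E–F at 0.9479 km.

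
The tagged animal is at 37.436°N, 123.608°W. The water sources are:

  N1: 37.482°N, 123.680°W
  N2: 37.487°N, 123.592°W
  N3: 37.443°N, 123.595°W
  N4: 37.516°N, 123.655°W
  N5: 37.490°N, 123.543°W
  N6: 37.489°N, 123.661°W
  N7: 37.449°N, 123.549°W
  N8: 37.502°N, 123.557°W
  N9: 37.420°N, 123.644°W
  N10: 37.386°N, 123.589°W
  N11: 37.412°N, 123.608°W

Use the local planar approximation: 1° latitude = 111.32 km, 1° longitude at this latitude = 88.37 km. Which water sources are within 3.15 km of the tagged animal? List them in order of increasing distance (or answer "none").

Distances from 37.436°N, 123.608°W:
N1: 8.167 km
N2: 5.851 km
N3: 1.388 km
N4: 9.827 km
N5: 8.314 km
N6: 7.533 km
N7: 5.411 km
N8: 8.619 km
N9: 3.646 km
N10: 5.814 km
N11: 2.672 km
Threshold 3.15 km: N3 (1.388 km), N11 (2.672 km) are within range.

N3, N11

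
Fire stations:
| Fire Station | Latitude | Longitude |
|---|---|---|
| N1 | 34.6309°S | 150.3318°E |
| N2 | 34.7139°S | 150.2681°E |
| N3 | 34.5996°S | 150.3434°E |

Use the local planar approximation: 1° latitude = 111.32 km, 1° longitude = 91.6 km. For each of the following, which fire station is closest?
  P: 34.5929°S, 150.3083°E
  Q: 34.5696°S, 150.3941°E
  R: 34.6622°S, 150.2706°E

P→N3; Q→N3; R→N2

P at 34.5929°S, 150.3083°E:
  N1: √((-0.0380·111.32)² + (0.0235·91.6)²) = √(17.894254 + 4.633687) = 4.7464 km
  N2: √((-0.1210·111.32)² + (-0.0402·91.6)²) = √(181.433357 + 13.559481) = 13.9640 km
  N3: √((-0.0067·111.32)² + (0.0351·91.6)²) = √(0.556283 + 10.337254) = 3.3005 km
  → nearest: N3 (3.3005 km)
Q at 34.5696°S, 150.3941°E:
  N1: √((-0.0613·111.32)² + (-0.0623·91.6)²) = √(46.565830 + 32.566197) = 8.8956 km
  N2: √((-0.1443·111.32)² + (-0.1260·91.6)²) = √(258.035261 + 133.208531) = 19.7799 km
  N3: √((-0.0300·111.32)² + (-0.0507·91.6)²) = √(11.152928 + 21.567851) = 5.7202 km
  → nearest: N3 (5.7202 km)
R at 34.6622°S, 150.2706°E:
  N1: √((0.0313·111.32)² + (0.0612·91.6)²) = √(12.140458 + 31.426339) = 6.6005 km
  N2: √((-0.0517·111.32)² + (-0.0025·91.6)²) = √(33.122833 + 0.052441) = 5.7598 km
  N3: √((0.0626·111.32)² + (0.0728·91.6)²) = √(48.561832 + 44.468626) = 9.6452 km
  → nearest: N2 (5.7598 km)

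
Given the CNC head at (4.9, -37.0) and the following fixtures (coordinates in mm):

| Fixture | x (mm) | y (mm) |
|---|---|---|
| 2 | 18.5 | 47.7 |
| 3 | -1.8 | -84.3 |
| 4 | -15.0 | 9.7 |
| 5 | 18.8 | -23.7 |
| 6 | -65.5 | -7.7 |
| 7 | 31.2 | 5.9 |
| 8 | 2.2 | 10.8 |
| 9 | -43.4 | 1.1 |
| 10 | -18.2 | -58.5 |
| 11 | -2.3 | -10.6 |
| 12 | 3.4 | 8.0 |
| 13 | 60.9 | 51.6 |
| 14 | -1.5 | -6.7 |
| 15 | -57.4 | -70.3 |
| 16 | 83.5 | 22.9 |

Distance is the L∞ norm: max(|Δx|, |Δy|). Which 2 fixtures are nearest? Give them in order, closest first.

Distances from (4.9, -37.0):
2: max(|13.6|, |84.7|) = 84.7 mm
3: max(|-6.7|, |-47.3|) = 47.3 mm
4: max(|-19.9|, |46.7|) = 46.7 mm
5: max(|13.9|, |13.3|) = 13.9 mm
6: max(|-70.4|, |29.3|) = 70.4 mm
7: max(|26.3|, |42.9|) = 42.9 mm
8: max(|-2.7|, |47.8|) = 47.8 mm
9: max(|-48.3|, |38.1|) = 48.3 mm
10: max(|-23.1|, |-21.5|) = 23.1 mm
11: max(|-7.2|, |26.4|) = 26.4 mm
12: max(|-1.5|, |45.0|) = 45.0 mm
13: max(|56.0|, |88.6|) = 88.6 mm
14: max(|-6.4|, |30.3|) = 30.3 mm
15: max(|-62.3|, |-33.3|) = 62.3 mm
16: max(|78.6|, |59.9|) = 78.6 mm
Sorted: 5 (13.9 mm) < 10 (23.1 mm) < 11 (26.4 mm) < 14 (30.3 mm) < …

5, 10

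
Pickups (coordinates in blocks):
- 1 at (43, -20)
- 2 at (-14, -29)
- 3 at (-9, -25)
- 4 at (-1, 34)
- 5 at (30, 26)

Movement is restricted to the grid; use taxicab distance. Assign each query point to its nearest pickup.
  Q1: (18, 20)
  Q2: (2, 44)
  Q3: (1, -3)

Q1→5; Q2→4; Q3→3

Q1 at (18, 20):
  1: 65 blocks
  2: 81 blocks
  3: 72 blocks
  4: 33 blocks
  5: 18 blocks
  → nearest: 5 (18 blocks)
Q2 at (2, 44):
  1: 105 blocks
  2: 89 blocks
  3: 80 blocks
  4: 13 blocks
  5: 46 blocks
  → nearest: 4 (13 blocks)
Q3 at (1, -3):
  1: 59 blocks
  2: 41 blocks
  3: 32 blocks
  4: 39 blocks
  5: 58 blocks
  → nearest: 3 (32 blocks)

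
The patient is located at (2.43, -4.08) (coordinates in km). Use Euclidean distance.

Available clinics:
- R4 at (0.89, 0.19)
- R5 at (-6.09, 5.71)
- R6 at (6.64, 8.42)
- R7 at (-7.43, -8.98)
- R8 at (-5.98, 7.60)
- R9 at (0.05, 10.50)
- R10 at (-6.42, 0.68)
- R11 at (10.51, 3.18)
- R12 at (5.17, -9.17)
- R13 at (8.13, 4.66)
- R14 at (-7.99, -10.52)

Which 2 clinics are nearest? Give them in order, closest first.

Distances from (2.43, -4.08):
R4: √((-1.54)² + (4.27)²) = √(2.3716 + 18.2329) = 4.54 km
R5: √((-8.52)² + (9.79)²) = √(72.5904 + 95.8441) = 12.98 km
R6: √((4.21)² + (12.50)²) = √(17.7241 + 156.2500) = 13.19 km
R7: √((-9.86)² + (-4.90)²) = √(97.2196 + 24.0100) = 11.01 km
R8: √((-8.41)² + (11.68)²) = √(70.7281 + 136.4224) = 14.39 km
R9: √((-2.38)² + (14.58)²) = √(5.6644 + 212.5764) = 14.77 km
R10: √((-8.85)² + (4.76)²) = √(78.3225 + 22.6576) = 10.05 km
R11: √((8.08)² + (7.26)²) = √(65.2864 + 52.7076) = 10.86 km
R12: √((2.74)² + (-5.09)²) = √(7.5076 + 25.9081) = 5.78 km
R13: √((5.70)² + (8.74)²) = √(32.4900 + 76.3876) = 10.43 km
R14: √((-10.42)² + (-6.44)²) = √(108.5764 + 41.4736) = 12.25 km
Sorted: R4 (4.54 km) < R12 (5.78 km) < R10 (10.05 km) < R13 (10.43 km) < …

R4, R12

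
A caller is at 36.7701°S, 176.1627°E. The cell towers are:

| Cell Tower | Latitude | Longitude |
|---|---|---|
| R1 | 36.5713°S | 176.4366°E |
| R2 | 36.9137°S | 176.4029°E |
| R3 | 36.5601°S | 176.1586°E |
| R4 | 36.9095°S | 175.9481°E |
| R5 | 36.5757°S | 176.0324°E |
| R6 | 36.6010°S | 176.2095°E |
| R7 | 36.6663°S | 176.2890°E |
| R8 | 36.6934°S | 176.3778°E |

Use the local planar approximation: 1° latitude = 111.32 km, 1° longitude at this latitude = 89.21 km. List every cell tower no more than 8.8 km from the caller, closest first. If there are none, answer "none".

Distances from 36.7701°S, 176.1627°E:
R1: 32.9667 km
R2: 26.7340 km
R3: 23.3801 km
R4: 24.6438 km
R5: 24.5649 km
R6: 19.2816 km
R7: 16.1390 km
R8: 21.0029 km
Threshold 8.8 km: none within range.

none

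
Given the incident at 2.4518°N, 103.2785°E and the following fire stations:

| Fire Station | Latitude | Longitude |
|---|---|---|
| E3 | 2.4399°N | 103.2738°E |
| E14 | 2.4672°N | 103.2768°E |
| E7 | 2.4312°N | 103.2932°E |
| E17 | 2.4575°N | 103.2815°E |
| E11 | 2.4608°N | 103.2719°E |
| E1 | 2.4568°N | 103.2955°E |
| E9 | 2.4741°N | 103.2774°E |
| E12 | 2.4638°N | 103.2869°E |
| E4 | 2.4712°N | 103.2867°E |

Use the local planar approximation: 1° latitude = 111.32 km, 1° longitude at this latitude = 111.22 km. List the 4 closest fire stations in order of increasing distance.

E17, E11, E3, E12

Distances from 2.4518°N, 103.2785°E:
E3: √((-0.0119·111.32)² + (-0.0047·111.22)²) = √(1.754851 + 0.273251) = 1.4241 km
E14: √((0.0154·111.32)² + (-0.0017·111.22)²) = √(2.938920 + 0.035749) = 1.7247 km
E7: √((-0.0206·111.32)² + (0.0147·111.22)²) = √(5.258730 + 2.673009) = 2.8163 km
E17: √((0.0057·111.32)² + (0.0030·111.22)²) = √(0.402621 + 0.111329) = 0.7169 km
E11: √((0.0090·111.32)² + (-0.0066·111.22)²) = √(1.003764 + 0.538832) = 1.2420 km
E1: √((0.0050·111.32)² + (0.0170·111.22)²) = √(0.309804 + 3.574898) = 1.9710 km
E9: √((0.0223·111.32)² + (-0.0011·111.22)²) = √(6.162488 + 0.014968) = 2.4854 km
E12: √((0.0120·111.32)² + (0.0084·111.22)²) = √(1.784469 + 0.872819) = 1.6301 km
E4: √((0.0194·111.32)² + (0.0082·111.22)²) = √(4.663907 + 0.831751) = 2.3443 km
Sorted: E17 (0.7169 km) < E11 (1.2420 km) < E3 (1.4241 km) < E12 (1.6301 km) < E14 (1.7247 km) < E1 (1.9710 km) < …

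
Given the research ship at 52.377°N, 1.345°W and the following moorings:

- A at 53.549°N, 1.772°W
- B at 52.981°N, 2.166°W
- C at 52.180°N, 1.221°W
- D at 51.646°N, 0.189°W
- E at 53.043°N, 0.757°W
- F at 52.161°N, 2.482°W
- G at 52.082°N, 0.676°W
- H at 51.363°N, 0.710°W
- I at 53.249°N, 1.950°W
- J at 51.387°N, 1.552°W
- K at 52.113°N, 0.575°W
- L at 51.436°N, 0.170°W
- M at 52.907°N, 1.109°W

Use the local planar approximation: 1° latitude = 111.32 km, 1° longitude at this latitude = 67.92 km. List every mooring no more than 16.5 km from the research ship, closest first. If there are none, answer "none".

Distances from 52.377°N, 1.345°W:
A: 133.652 km
B: 87.352 km
C: 23.492 km
D: 113.078 km
E: 84.211 km
F: 80.882 km
G: 56.063 km
H: 120.837 km
I: 105.410 km
J: 111.100 km
K: 59.990 km
L: 131.689 km
M: 61.138 km
Threshold 16.5 km: none within range.

none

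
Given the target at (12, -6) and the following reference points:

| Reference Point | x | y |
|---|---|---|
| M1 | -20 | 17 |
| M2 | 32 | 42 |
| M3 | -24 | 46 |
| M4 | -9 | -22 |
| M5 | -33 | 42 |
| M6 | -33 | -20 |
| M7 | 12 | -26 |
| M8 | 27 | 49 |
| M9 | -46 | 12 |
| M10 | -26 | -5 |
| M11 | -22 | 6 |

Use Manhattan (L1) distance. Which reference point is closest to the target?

M7

Distances from (12, -6):
M1: |-32| + |23| = 32 + 23 = 55
M2: |20| + |48| = 20 + 48 = 68
M3: |-36| + |52| = 36 + 52 = 88
M4: |-21| + |-16| = 21 + 16 = 37
M5: |-45| + |48| = 45 + 48 = 93
M6: |-45| + |-14| = 45 + 14 = 59
M7: |0| + |-20| = 0 + 20 = 20
M8: |15| + |55| = 15 + 55 = 70
M9: |-58| + |18| = 58 + 18 = 76
M10: |-38| + |1| = 38 + 1 = 39
M11: |-34| + |12| = 34 + 12 = 46
Minimum: M7 at 20.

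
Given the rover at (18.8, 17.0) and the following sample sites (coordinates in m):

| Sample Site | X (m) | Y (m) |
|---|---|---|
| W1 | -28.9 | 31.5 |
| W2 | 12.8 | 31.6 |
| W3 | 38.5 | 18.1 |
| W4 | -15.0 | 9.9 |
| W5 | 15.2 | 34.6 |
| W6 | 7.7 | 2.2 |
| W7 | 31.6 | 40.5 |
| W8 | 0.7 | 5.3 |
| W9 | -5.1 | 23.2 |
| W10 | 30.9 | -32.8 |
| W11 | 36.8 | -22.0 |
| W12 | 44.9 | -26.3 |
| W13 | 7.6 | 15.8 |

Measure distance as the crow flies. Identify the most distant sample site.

W10

Distances from (18.8, 17.0):
W1: √((-47.7)² + (14.5)²) = √(2275.290 + 210.250) = 49.9 m
W2: √((-6.0)² + (14.6)²) = √(36.000 + 213.160) = 15.8 m
W3: √((19.7)² + (1.1)²) = √(388.090 + 1.210) = 19.7 m
W4: √((-33.8)² + (-7.1)²) = √(1142.440 + 50.410) = 34.5 m
W5: √((-3.6)² + (17.6)²) = √(12.960 + 309.760) = 18.0 m
W6: √((-11.1)² + (-14.8)²) = √(123.210 + 219.040) = 18.5 m
W7: √((12.8)² + (23.5)²) = √(163.840 + 552.250) = 26.8 m
W8: √((-18.1)² + (-11.7)²) = √(327.610 + 136.890) = 21.6 m
W9: √((-23.9)² + (6.2)²) = √(571.210 + 38.440) = 24.7 m
W10: √((12.1)² + (-49.8)²) = √(146.410 + 2480.040) = 51.2 m
W11: √((18.0)² + (-39.0)²) = √(324.000 + 1521.000) = 43.0 m
W12: √((26.1)² + (-43.3)²) = √(681.210 + 1874.890) = 50.6 m
W13: √((-11.2)² + (-1.2)²) = √(125.440 + 1.440) = 11.3 m
Maximum: W10 at 51.2 m.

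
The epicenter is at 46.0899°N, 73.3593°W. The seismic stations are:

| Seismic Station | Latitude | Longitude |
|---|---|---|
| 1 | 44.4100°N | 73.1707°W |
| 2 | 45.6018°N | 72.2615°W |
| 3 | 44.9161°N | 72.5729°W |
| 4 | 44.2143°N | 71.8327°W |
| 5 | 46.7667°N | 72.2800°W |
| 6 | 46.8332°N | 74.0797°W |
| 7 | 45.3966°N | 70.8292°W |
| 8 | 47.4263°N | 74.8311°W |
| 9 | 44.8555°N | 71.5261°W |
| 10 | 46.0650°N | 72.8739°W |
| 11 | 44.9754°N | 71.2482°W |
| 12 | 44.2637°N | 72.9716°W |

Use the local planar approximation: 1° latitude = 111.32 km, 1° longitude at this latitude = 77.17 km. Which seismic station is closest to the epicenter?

Distances from 46.0899°N, 73.3593°W:
1: √((-1.6799·111.32)² + (0.1886·77.17)²) = √(34971.419074 + 211.826542) = 187.5720 km
2: √((-0.4881·111.32)² + (1.0978·77.17)²) = √(2952.323957 + 7177.008381) = 100.6446 km
3: √((-1.1738·111.32)² + (0.7864·77.17)²) = √(17073.973604 + 3682.849826) = 144.0723 km
4: √((-1.8756·111.32)² + (1.5266·77.17)²) = √(43594.012407 + 13878.659363) = 239.7346 km
5: √((0.6768·111.32)² + (1.0793·77.17)²) = √(5676.322938 + 6937.154303) = 112.3097 km
6: √((0.7433·111.32)² + (-0.7204·77.17)²) = √(6846.595352 + 3090.611447) = 99.6855 km
7: √((-0.6933·111.32)² + (2.5301·77.17)²) = √(5956.467764 + 38121.710043) = 209.9480 km
8: √((1.3364·111.32)² + (-1.4718·77.17)²) = √(22131.932106 + 12900.145172) = 187.1686 km
9: √((-1.2344·111.32)² + (1.8332·77.17)²) = √(18882.444698 + 20013.207473) = 197.2198 km
10: √((-0.0249·111.32)² + (0.4854·77.17)²) = √(7.683252 + 1403.125587) = 37.5607 km
11: √((-1.1145·111.32)² + (2.1111·77.17)²) = √(15392.407094 + 26540.836829) = 204.7761 km
12: √((-1.8262·111.32)² + (0.3877·77.17)²) = √(41327.874709 + 895.135132) = 205.4824 km
Minimum: 10 at 37.5607 km.

10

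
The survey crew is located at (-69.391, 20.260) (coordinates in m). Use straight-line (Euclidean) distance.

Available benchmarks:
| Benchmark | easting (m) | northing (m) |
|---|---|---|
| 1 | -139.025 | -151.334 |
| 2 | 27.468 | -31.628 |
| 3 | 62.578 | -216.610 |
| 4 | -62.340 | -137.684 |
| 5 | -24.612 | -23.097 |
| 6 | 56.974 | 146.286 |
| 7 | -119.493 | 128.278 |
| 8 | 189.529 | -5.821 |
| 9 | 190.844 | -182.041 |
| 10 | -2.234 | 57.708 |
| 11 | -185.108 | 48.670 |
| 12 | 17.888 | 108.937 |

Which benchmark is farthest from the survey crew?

Distances from (-69.391, 20.260):
1: √((-69.634)² + (-171.594)²) = √(4848.89396 + 29444.50084) = 185.185 m
2: √((96.859)² + (-51.888)²) = √(9381.66588 + 2692.36454) = 109.882 m
3: √((131.969)² + (-236.870)²) = √(17415.81696 + 56107.39690) = 271.152 m
4: √((7.051)² + (-157.944)²) = √(49.71660 + 24946.30714) = 158.101 m
5: √((44.779)² + (-43.357)²) = √(2005.15884 + 1879.82945) = 62.330 m
6: √((126.365)² + (126.026)²) = √(15968.11323 + 15882.55268) = 178.468 m
7: √((-50.102)² + (108.018)²) = √(2510.21040 + 11667.88832) = 119.072 m
8: √((258.920)² + (-26.081)²) = √(67039.56640 + 680.21856) = 260.230 m
9: √((260.235)² + (-202.301)²) = √(67722.25523 + 40925.69460) = 329.618 m
10: √((67.157)² + (37.448)²) = √(4510.06265 + 1402.35270) = 76.892 m
11: √((-115.717)² + (28.410)²) = √(13390.42409 + 807.12810) = 119.153 m
12: √((87.279)² + (88.677)²) = √(7617.62384 + 7863.61033) = 124.424 m
Maximum: 9 at 329.618 m.

9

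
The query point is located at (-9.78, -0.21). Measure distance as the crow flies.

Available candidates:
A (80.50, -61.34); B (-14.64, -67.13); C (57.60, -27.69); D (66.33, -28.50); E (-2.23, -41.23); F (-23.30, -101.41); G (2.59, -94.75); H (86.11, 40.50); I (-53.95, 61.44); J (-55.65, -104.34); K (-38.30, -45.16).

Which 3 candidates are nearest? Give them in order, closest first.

E, K, B

Distances from (-9.78, -0.21):
A: √((90.28)² + (-61.13)²) = √(8150.4784 + 3736.8769) = 109.03
B: √((-4.86)² + (-66.92)²) = √(23.6196 + 4478.2864) = 67.10
C: √((67.38)² + (-27.48)²) = √(4540.0644 + 755.1504) = 72.77
D: √((76.11)² + (-28.29)²) = √(5792.7321 + 800.3241) = 81.20
E: √((7.55)² + (-41.02)²) = √(57.0025 + 1682.6404) = 41.71
F: √((-13.52)² + (-101.20)²) = √(182.7904 + 10241.4400) = 102.10
G: √((12.37)² + (-94.54)²) = √(153.0169 + 8937.8116) = 95.35
H: √((95.89)² + (40.71)²) = √(9194.8921 + 1657.3041) = 104.17
I: √((-44.17)² + (61.65)²) = √(1950.9889 + 3800.7225) = 75.84
J: √((-45.87)² + (-104.13)²) = √(2104.0569 + 10843.0569) = 113.79
K: √((-28.52)² + (-44.95)²) = √(813.3904 + 2020.5025) = 53.23
Sorted: E (41.71) < K (53.23) < B (67.10) < C (72.77) < I (75.84) < …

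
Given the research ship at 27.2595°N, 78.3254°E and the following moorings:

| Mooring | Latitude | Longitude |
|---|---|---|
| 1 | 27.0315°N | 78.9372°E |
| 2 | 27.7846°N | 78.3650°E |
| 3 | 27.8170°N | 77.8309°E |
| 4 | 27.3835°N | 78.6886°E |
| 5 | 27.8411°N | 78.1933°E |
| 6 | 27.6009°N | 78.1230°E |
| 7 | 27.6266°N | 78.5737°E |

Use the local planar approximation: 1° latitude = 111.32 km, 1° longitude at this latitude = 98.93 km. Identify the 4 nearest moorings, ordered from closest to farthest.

Distances from 27.2595°N, 78.3254°E:
1: 65.6317 km
2: 58.5853 km
3: 79.0241 km
4: 38.4916 km
5: 66.0495 km
6: 42.9569 km
7: 47.6802 km
Sorted: 4 (38.4916 km) < 6 (42.9569 km) < 7 (47.6802 km) < 2 (58.5853 km) < 1 (65.6317 km) < 5 (66.0495 km) < …

4, 6, 7, 2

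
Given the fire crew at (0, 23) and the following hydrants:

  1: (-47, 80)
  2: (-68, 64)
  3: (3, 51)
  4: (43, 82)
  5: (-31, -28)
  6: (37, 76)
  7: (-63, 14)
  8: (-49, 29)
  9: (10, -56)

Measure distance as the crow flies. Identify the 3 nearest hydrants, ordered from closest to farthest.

3, 8, 5

Distances from (0, 23):
1: √((-47)² + (57)²) = √(2209.000 + 3249.000) = 73.9
2: √((-68)² + (41)²) = √(4624.000 + 1681.000) = 79.4
3: √((3)² + (28)²) = √(9.000 + 784.000) = 28.2
4: √((43)² + (59)²) = √(1849.000 + 3481.000) = 73.0
5: √((-31)² + (-51)²) = √(961.000 + 2601.000) = 59.7
6: √((37)² + (53)²) = √(1369.000 + 2809.000) = 64.6
7: √((-63)² + (-9)²) = √(3969.000 + 81.000) = 63.6
8: √((-49)² + (6)²) = √(2401.000 + 36.000) = 49.4
9: √((10)² + (-79)²) = √(100.000 + 6241.000) = 79.6
Sorted: 3 (28.2) < 8 (49.4) < 5 (59.7) < 7 (63.6) < 6 (64.6) < …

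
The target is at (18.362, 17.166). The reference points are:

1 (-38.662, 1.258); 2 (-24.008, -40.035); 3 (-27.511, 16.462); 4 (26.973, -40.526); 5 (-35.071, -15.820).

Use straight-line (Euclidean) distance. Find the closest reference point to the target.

3

Distances from (18.362, 17.166):
1: √((-57.024)² + (-15.908)²) = √(3251.73658 + 253.06446) = 59.201
2: √((-42.370)² + (-57.201)²) = √(1795.21690 + 3271.95440) = 71.184
3: √((-45.873)² + (-0.704)²) = √(2104.33213 + 0.49562) = 45.878
4: √((8.611)² + (-57.692)²) = √(74.14932 + 3328.36686) = 58.331
5: √((-53.433)² + (-32.986)²) = √(2855.08549 + 1088.07620) = 62.795
Minimum: 3 at 45.878.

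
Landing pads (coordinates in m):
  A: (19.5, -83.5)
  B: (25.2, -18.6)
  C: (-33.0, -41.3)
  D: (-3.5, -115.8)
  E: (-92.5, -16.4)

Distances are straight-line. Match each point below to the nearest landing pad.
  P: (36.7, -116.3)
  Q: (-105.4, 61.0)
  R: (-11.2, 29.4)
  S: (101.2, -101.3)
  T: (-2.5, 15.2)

P→A; Q→E; R→B; S→A; T→B

P at (36.7, -116.3):
  A: √((-17.2)² + (32.8)²) = √(295.840 + 1075.840) = 37.0 m
  B: √((-11.5)² + (97.7)²) = √(132.250 + 9545.290) = 98.4 m
  C: √((-69.7)² + (75.0)²) = √(4858.090 + 5625.000) = 102.4 m
  D: √((-40.2)² + (0.5)²) = √(1616.040 + 0.250) = 40.2 m
  E: √((-129.2)² + (99.9)²) = √(16692.640 + 9980.010) = 163.3 m
  → nearest: A (37.0 m)
Q at (-105.4, 61.0):
  A: √((124.9)² + (-144.5)²) = √(15600.010 + 20880.250) = 191.0 m
  B: √((130.6)² + (-79.6)²) = √(17056.360 + 6336.160) = 152.9 m
  C: √((72.4)² + (-102.3)²) = √(5241.760 + 10465.290) = 125.3 m
  D: √((101.9)² + (-176.8)²) = √(10383.610 + 31258.240) = 204.1 m
  E: √((12.9)² + (-77.4)²) = √(166.410 + 5990.760) = 78.5 m
  → nearest: E (78.5 m)
R at (-11.2, 29.4):
  A: √((30.7)² + (-112.9)²) = √(942.490 + 12746.410) = 117.0 m
  B: √((36.4)² + (-48.0)²) = √(1324.960 + 2304.000) = 60.2 m
  C: √((-21.8)² + (-70.7)²) = √(475.240 + 4998.490) = 74.0 m
  D: √((7.7)² + (-145.2)²) = √(59.290 + 21083.040) = 145.4 m
  E: √((-81.3)² + (-45.8)²) = √(6609.690 + 2097.640) = 93.3 m
  → nearest: B (60.2 m)
S at (101.2, -101.3):
  A: √((-81.7)² + (17.8)²) = √(6674.890 + 316.840) = 83.6 m
  B: √((-76.0)² + (82.7)²) = √(5776.000 + 6839.290) = 112.3 m
  C: √((-134.2)² + (60.0)²) = √(18009.640 + 3600.000) = 147.0 m
  D: √((-104.7)² + (-14.5)²) = √(10962.090 + 210.250) = 105.7 m
  E: √((-193.7)² + (84.9)²) = √(37519.690 + 7208.010) = 211.5 m
  → nearest: A (83.6 m)
T at (-2.5, 15.2):
  A: √((22.0)² + (-98.7)²) = √(484.000 + 9741.690) = 101.1 m
  B: √((27.7)² + (-33.8)²) = √(767.290 + 1142.440) = 43.7 m
  C: √((-30.5)² + (-56.5)²) = √(930.250 + 3192.250) = 64.2 m
  D: √((-1.0)² + (-131.0)²) = √(1.000 + 17161.000) = 131.0 m
  E: √((-90.0)² + (-31.6)²) = √(8100.000 + 998.560) = 95.4 m
  → nearest: B (43.7 m)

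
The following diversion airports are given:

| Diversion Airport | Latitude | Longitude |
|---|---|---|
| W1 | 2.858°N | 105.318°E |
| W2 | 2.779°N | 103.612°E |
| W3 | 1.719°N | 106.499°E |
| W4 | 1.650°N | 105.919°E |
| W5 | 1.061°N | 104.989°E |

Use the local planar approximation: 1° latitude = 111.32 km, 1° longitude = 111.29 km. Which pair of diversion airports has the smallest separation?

W3 and W4

Pairwise distances:
W1–W2: √((-0.079·111.32)² + (-1.706·111.29)²) = √(77.33936 + 36047.10059) = 190.064 km
W1–W3: √((-1.139·111.32)² + (1.181·111.29)²) = √(16076.58657 + 17274.76229) = 182.624 km
W1–W4: √((-1.208·111.32)² + (0.601·111.29)²) = √(18083.40729 + 4473.64202) = 150.190 km
W1–W5: √((-1.797·111.32)² + (-0.329·111.29)²) = √(40016.81777 + 1340.61502) = 203.365 km
W2–W3: √((-1.060·111.32)² + (2.887·111.29)²) = √(13923.81120 + 103229.98223) = 342.277 km
W2–W4: √((-1.129·111.32)² + (2.307·111.29)²) = √(15795.53278 + 65918.52392) = 285.857 km
W2–W5: √((-1.718·111.32)² + (1.377·111.29)²) = √(36575.70571 + 23484.43766) = 245.072 km
W3–W4: √((-0.069·111.32)² + (-0.580·111.29)²) = √(58.99899 + 4166.47012) = 65.004 km
W3–W5: √((-0.658·111.32)² + (-1.510·111.29)²) = √(5365.35154 + 28240.09669) = 183.318 km
W4–W5: √((-0.589·111.32)² + (-0.930·111.29)²) = √(4299.09443 + 10712.18790) = 122.521 km
Closest pair: W3–W4 at 65.004 km.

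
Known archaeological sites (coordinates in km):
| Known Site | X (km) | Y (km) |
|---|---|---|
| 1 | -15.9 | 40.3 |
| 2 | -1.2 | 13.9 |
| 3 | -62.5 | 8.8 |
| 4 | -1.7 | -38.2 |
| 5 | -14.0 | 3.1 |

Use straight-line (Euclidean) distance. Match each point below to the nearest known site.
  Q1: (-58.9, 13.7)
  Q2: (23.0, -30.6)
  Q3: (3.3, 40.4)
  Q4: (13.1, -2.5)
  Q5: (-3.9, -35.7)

Q1→3; Q2→4; Q3→1; Q4→2; Q5→4

Q1 at (-58.9, 13.7):
  1: √((43.0)² + (26.6)²) = √(1849.000 + 707.560) = 50.6 km
  2: √((57.7)² + (0.2)²) = √(3329.290 + 0.040) = 57.7 km
  3: √((-3.6)² + (-4.9)²) = √(12.960 + 24.010) = 6.1 km
  4: √((57.2)² + (-51.9)²) = √(3271.840 + 2693.610) = 77.2 km
  5: √((44.9)² + (-10.6)²) = √(2016.010 + 112.360) = 46.1 km
  → nearest: 3 (6.1 km)
Q2 at (23.0, -30.6):
  1: √((-38.9)² + (70.9)²) = √(1513.210 + 5026.810) = 80.9 km
  2: √((-24.2)² + (44.5)²) = √(585.640 + 1980.250) = 50.7 km
  3: √((-85.5)² + (39.4)²) = √(7310.250 + 1552.360) = 94.1 km
  4: √((-24.7)² + (-7.6)²) = √(610.090 + 57.760) = 25.8 km
  5: √((-37.0)² + (33.7)²) = √(1369.000 + 1135.690) = 50.0 km
  → nearest: 4 (25.8 km)
Q3 at (3.3, 40.4):
  1: √((-19.2)² + (-0.1)²) = √(368.640 + 0.010) = 19.2 km
  2: √((-4.5)² + (-26.5)²) = √(20.250 + 702.250) = 26.9 km
  3: √((-65.8)² + (-31.6)²) = √(4329.640 + 998.560) = 73.0 km
  4: √((-5.0)² + (-78.6)²) = √(25.000 + 6177.960) = 78.8 km
  5: √((-17.3)² + (-37.3)²) = √(299.290 + 1391.290) = 41.1 km
  → nearest: 1 (19.2 km)
Q4 at (13.1, -2.5):
  1: √((-29.0)² + (42.8)²) = √(841.000 + 1831.840) = 51.7 km
  2: √((-14.3)² + (16.4)²) = √(204.490 + 268.960) = 21.8 km
  3: √((-75.6)² + (11.3)²) = √(5715.360 + 127.690) = 76.4 km
  4: √((-14.8)² + (-35.7)²) = √(219.040 + 1274.490) = 38.6 km
  5: √((-27.1)² + (5.6)²) = √(734.410 + 31.360) = 27.7 km
  → nearest: 2 (21.8 km)
Q5 at (-3.9, -35.7):
  1: √((-12.0)² + (76.0)²) = √(144.000 + 5776.000) = 76.9 km
  2: √((2.7)² + (49.6)²) = √(7.290 + 2460.160) = 49.7 km
  3: √((-58.6)² + (44.5)²) = √(3433.960 + 1980.250) = 73.6 km
  4: √((2.2)² + (-2.5)²) = √(4.840 + 6.250) = 3.3 km
  5: √((-10.1)² + (38.8)²) = √(102.010 + 1505.440) = 40.1 km
  → nearest: 4 (3.3 km)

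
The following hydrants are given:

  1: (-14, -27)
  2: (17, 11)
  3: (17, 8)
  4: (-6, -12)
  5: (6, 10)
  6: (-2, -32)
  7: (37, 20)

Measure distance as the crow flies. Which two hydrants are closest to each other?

2 and 3

Pairwise distances:
2–3: √((0)² + (-3)²) = √(0.000 + 9.000) = 3.0
2–5: √((-11)² + (-1)²) = √(121.000 + 1.000) = 11.0
3–5: √((-11)² + (2)²) = √(121.000 + 4.000) = 11.2
1–6: √((12)² + (-5)²) = √(144.000 + 25.000) = 13.0
1–4: √((8)² + (15)²) = √(64.000 + 225.000) = 17.0
4–6: √((4)² + (-20)²) = √(16.000 + 400.000) = 20.4
2–7: √((20)² + (9)²) = √(400.000 + 81.000) = 21.9
3–7: √((20)² + (12)²) = √(400.000 + 144.000) = 23.3
4–5: √((12)² + (22)²) = √(144.000 + 484.000) = 25.1
3–4: √((-23)² + (-20)²) = √(529.000 + 400.000) = 30.5
2–4: √((-23)² + (-23)²) = √(529.000 + 529.000) = 32.5
5–7: √((31)² + (10)²) = √(961.000 + 100.000) = 32.6
1–5: √((20)² + (37)²) = √(400.000 + 1369.000) = 42.1
5–6: √((-8)² + (-42)²) = √(64.000 + 1764.000) = 42.8
3–6: √((-19)² + (-40)²) = √(361.000 + 1600.000) = 44.3
1–3: √((31)² + (35)²) = √(961.000 + 1225.000) = 46.8
2–6: √((-19)² + (-43)²) = √(361.000 + 1849.000) = 47.0
1–2: √((31)² + (38)²) = √(961.000 + 1444.000) = 49.0
4–7: √((43)² + (32)²) = √(1849.000 + 1024.000) = 53.6
6–7: √((39)² + (52)²) = √(1521.000 + 2704.000) = 65.0
1–7: √((51)² + (47)²) = √(2601.000 + 2209.000) = 69.4
Closest pair: 2–3 at 3.0.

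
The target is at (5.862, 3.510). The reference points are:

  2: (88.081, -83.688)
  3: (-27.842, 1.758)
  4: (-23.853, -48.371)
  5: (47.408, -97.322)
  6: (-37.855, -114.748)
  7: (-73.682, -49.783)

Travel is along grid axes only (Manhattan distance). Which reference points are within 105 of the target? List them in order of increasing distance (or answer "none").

Distances from (5.862, 3.510):
2: |82.219| + |-87.198| = 82.219 + 87.198 = 169.417
3: |-33.704| + |-1.752| = 33.704 + 1.752 = 35.456
4: |-29.715| + |-51.881| = 29.715 + 51.881 = 81.596
5: |41.546| + |-100.832| = 41.546 + 100.832 = 142.378
6: |-43.717| + |-118.258| = 43.717 + 118.258 = 161.975
7: |-79.544| + |-53.293| = 79.544 + 53.293 = 132.837
Threshold 105: 3 (35.456), 4 (81.596) are within range.

3, 4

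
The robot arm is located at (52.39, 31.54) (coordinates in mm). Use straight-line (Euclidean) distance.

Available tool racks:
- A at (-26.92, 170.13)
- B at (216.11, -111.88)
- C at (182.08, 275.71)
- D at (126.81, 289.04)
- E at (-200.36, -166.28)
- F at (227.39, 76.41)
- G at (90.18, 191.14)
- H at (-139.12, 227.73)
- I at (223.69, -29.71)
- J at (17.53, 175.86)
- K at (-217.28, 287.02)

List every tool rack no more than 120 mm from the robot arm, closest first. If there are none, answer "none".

none

Distances from (52.39, 31.54):
A: 159.68 mm
B: 217.65 mm
C: 276.48 mm
D: 268.04 mm
E: 320.96 mm
F: 180.66 mm
G: 164.01 mm
H: 274.17 mm
I: 181.92 mm
J: 148.47 mm
K: 371.47 mm
Threshold 120 mm: none within range.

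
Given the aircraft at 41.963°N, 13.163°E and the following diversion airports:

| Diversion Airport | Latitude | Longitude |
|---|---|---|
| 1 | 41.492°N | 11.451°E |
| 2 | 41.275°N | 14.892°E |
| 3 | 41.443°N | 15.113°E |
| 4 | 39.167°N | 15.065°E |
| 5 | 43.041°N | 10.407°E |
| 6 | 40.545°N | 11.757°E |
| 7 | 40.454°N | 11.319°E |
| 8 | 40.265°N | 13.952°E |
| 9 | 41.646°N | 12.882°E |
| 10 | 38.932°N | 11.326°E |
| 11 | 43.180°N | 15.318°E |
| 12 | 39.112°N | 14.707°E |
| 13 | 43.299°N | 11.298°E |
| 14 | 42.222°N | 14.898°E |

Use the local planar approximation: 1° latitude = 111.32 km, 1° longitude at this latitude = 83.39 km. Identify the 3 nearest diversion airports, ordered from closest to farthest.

9, 14, 1

Distances from 41.963°N, 13.163°E:
1: √((-0.471·111.32)² + (-1.712·83.39)²) = √(2749.08526 + 20381.46833) = 152.087 km
2: √((-0.688·111.32)² + (1.729·83.39)²) = √(5865.74625 + 20788.25015) = 163.261 km
3: √((-0.520·111.32)² + (1.950·83.39)²) = √(3350.83530 + 26442.17471) = 172.607 km
4: √((-2.796·111.32)² + (1.902·83.39)²) = √(96877.01070 + 25156.42788) = 349.333 km
5: √((1.078·111.32)² + (-2.756·83.39)²) = √(14400.71041 + 52818.53779) = 259.267 km
6: √((-1.418·111.32)² + (-1.406·83.39)²) = √(24917.17814 + 13746.70424) = 196.631 km
7: √((-1.509·111.32)² + (-1.844·83.39)²) = √(28217.91201 + 23645.56965) = 227.736 km
8: √((-1.698·111.32)² + (0.789·83.39)²) = √(35729.07454 + 4328.94386) = 200.145 km
9: √((-0.317·111.32)² + (-0.281·83.39)²) = √(1245.27400 + 549.08627) = 42.360 km
10: √((-3.031·111.32)² + (-1.837·83.39)²) = √(113846.12894 + 23466.38871) = 370.557 km
11: √((1.217·111.32)² + (2.155·83.39)²) = √(18353.86580 + 32294.04876) = 225.051 km
12: √((-2.851·111.32)² + (1.544·83.39)²) = √(100725.82425 + 16577.63372) = 342.496 km
13: √((1.336·111.32)² + (-1.865·83.39)²) = √(22118.68540 + 24187.20135) = 215.188 km
14: √((0.259·111.32)² + (1.735·83.39)²) = √(831.27730 + 20932.77985) = 147.526 km
Sorted: 9 (42.360 km) < 14 (147.526 km) < 1 (152.087 km) < 2 (163.261 km) < 3 (172.607 km) < …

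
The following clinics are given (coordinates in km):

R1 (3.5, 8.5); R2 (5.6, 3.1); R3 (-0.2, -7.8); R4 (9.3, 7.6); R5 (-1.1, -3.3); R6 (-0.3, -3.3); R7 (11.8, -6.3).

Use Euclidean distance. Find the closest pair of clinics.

R5 and R6

Pairwise distances:
R1–R2: √((2.1)² + (-5.4)²) = √(4.4100 + 29.1600) = 5.79 km
R1–R3: √((-3.7)² + (-16.3)²) = √(13.6900 + 265.6900) = 16.71 km
R1–R4: √((5.8)² + (-0.9)²) = √(33.6400 + 0.8100) = 5.87 km
R1–R5: √((-4.6)² + (-11.8)²) = √(21.1600 + 139.2400) = 12.66 km
R1–R6: √((-3.8)² + (-11.8)²) = √(14.4400 + 139.2400) = 12.40 km
R1–R7: √((8.3)² + (-14.8)²) = √(68.8900 + 219.0400) = 16.97 km
R2–R3: √((-5.8)² + (-10.9)²) = √(33.6400 + 118.8100) = 12.35 km
R2–R4: √((3.7)² + (4.5)²) = √(13.6900 + 20.2500) = 5.83 km
R2–R5: √((-6.7)² + (-6.4)²) = √(44.8900 + 40.9600) = 9.27 km
R2–R6: √((-5.9)² + (-6.4)²) = √(34.8100 + 40.9600) = 8.70 km
R2–R7: √((6.2)² + (-9.4)²) = √(38.4400 + 88.3600) = 11.26 km
R3–R4: √((9.5)² + (15.4)²) = √(90.2500 + 237.1600) = 18.09 km
R3–R5: √((-0.9)² + (4.5)²) = √(0.8100 + 20.2500) = 4.59 km
R3–R6: √((-0.1)² + (4.5)²) = √(0.0100 + 20.2500) = 4.50 km
R3–R7: √((12.0)² + (1.5)²) = √(144.0000 + 2.2500) = 12.09 km
R4–R5: √((-10.4)² + (-10.9)²) = √(108.1600 + 118.8100) = 15.07 km
R4–R6: √((-9.6)² + (-10.9)²) = √(92.1600 + 118.8100) = 14.52 km
R4–R7: √((2.5)² + (-13.9)²) = √(6.2500 + 193.2100) = 14.12 km
R5–R6: √((0.8)² + (0.0)²) = √(0.6400 + 0.0000) = 0.80 km
R5–R7: √((12.9)² + (-3.0)²) = √(166.4100 + 9.0000) = 13.24 km
R6–R7: √((12.1)² + (-3.0)²) = √(146.4100 + 9.0000) = 12.47 km
Closest pair: R5–R6 at 0.80 km.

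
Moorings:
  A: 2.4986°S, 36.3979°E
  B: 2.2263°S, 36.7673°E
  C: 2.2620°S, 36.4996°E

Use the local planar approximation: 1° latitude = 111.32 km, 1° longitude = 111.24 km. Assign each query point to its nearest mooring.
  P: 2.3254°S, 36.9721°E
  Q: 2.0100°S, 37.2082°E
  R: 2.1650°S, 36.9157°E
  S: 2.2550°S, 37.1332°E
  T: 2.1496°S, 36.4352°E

P→B; Q→B; R→B; S→B; T→C

P at 2.3254°S, 36.9721°E:
  A: 66.7205 km
  B: 25.3124 km
  C: 53.0326 km
  → nearest: B (25.3124 km)
Q at 2.0100°S, 37.2082°E:
  A: 105.2767 km
  B: 54.6375 km
  C: 83.6677 km
  → nearest: B (54.6375 km)
R at 2.1650°S, 36.9157°E:
  A: 68.5338 km
  B: 17.8628 km
  C: 47.5298 km
  → nearest: B (17.8628 km)
S at 2.2550°S, 37.1332°E:
  A: 86.1728 km
  B: 40.8279 km
  C: 70.4860 km
  → nearest: B (40.8279 km)
T at 2.1496°S, 36.4352°E:
  A: 39.0716 km
  B: 37.9167 km
  C: 14.4181 km
  → nearest: C (14.4181 km)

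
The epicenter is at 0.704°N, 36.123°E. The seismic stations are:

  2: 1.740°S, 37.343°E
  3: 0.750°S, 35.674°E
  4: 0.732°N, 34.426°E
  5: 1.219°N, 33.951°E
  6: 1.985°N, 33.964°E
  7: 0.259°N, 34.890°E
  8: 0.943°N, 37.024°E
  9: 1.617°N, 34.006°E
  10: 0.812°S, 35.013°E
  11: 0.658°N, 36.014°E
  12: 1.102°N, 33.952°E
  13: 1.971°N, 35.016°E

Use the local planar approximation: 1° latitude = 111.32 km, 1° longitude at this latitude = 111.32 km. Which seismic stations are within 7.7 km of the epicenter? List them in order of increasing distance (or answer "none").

none

Distances from 0.704°N, 36.123°E:
2: √((-2.444·111.32)² + (1.220·111.32)²) = √(74019.95189 + 18444.46475) = 304.080 km
3: √((-1.454·111.32)² + (-0.449·111.32)²) = √(26198.42652 + 2498.26830) = 169.401 km
4: √((0.028·111.32)² + (-1.697·111.32)²) = √(9.71544 + 35687.00321) = 188.936 km
5: √((0.515·111.32)² + (-2.172·111.32)²) = √(3286.70597 + 58460.97271) = 248.491 km
6: √((1.281·111.32)² + (-2.159·111.32)²) = √(20335.02238 + 57763.25792) = 279.461 km
7: √((-0.445·111.32)² + (-1.233·111.32)²) = √(2453.95400 + 18839.63778) = 145.923 km
8: √((0.239·111.32)² + (0.901·111.32)²) = √(707.85157 + 10059.95359) = 103.768 km
9: √((0.913·111.32)² + (-2.117·111.32)²) = √(10329.70575 + 55537.72828) = 256.647 km
10: √((-1.516·111.32)² + (-1.110·111.32)²) = √(28480.31562 + 15268.35865) = 209.162 km
11: √((-0.046·111.32)² + (-0.109·111.32)²) = √(26.22177 + 147.23104) = 13.170 km
12: √((0.398·111.32)² + (-2.171·111.32)²) = √(1962.96492 + 58407.15364) = 245.703 km
13: √((1.267·111.32)² + (-1.107·111.32)²) = √(19892.96988 + 15185.93851) = 187.294 km
Threshold 7.7 km: none within range.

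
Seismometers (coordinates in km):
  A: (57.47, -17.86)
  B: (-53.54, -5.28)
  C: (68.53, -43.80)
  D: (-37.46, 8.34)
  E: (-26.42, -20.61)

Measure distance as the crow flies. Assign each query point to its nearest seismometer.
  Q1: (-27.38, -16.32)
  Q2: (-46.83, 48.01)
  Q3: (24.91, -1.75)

Q1→E; Q2→D; Q3→A

Q1 at (-27.38, -16.32):
  A: √((84.85)² + (-1.54)²) = √(7199.5225 + 2.3716) = 84.86 km
  B: √((-26.16)² + (11.04)²) = √(684.3456 + 121.8816) = 28.39 km
  C: √((95.91)² + (-27.48)²) = √(9198.7281 + 755.1504) = 99.77 km
  D: √((-10.08)² + (24.66)²) = √(101.6064 + 608.1156) = 26.64 km
  E: √((0.96)² + (-4.29)²) = √(0.9216 + 18.4041) = 4.40 km
  → nearest: E (4.40 km)
Q2 at (-46.83, 48.01):
  A: √((104.30)² + (-65.87)²) = √(10878.4900 + 4338.8569) = 123.36 km
  B: √((-6.71)² + (-53.29)²) = √(45.0241 + 2839.8241) = 53.71 km
  C: √((115.36)² + (-91.81)²) = √(13307.9296 + 8429.0761) = 147.43 km
  D: √((9.37)² + (-39.67)²) = √(87.7969 + 1573.7089) = 40.76 km
  E: √((20.41)² + (-68.62)²) = √(416.5681 + 4708.7044) = 71.59 km
  → nearest: D (40.76 km)
Q3 at (24.91, -1.75):
  A: √((32.56)² + (-16.11)²) = √(1060.1536 + 259.5321) = 36.33 km
  B: √((-78.45)² + (-3.53)²) = √(6154.4025 + 12.4609) = 78.53 km
  C: √((43.62)² + (-42.05)²) = √(1902.7044 + 1768.2025) = 60.59 km
  D: √((-62.37)² + (10.09)²) = √(3890.0169 + 101.8081) = 63.18 km
  E: √((-51.33)² + (-18.86)²) = √(2634.7689 + 355.6996) = 54.69 km
  → nearest: A (36.33 km)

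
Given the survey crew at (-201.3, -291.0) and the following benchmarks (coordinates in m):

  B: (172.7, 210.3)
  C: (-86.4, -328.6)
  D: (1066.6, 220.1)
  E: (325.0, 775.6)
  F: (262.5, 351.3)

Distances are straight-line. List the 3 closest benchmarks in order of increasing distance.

Distances from (-201.3, -291.0):
B: √((374.0)² + (501.3)²) = √(139876.000 + 251301.690) = 625.4 m
C: √((114.9)² + (-37.6)²) = √(13202.010 + 1413.760) = 120.9 m
D: √((1267.9)² + (511.1)²) = √(1607570.410 + 261223.210) = 1367.0 m
E: √((526.3)² + (1066.6)²) = √(276991.690 + 1137635.560) = 1189.4 m
F: √((463.8)² + (642.3)²) = √(215110.440 + 412549.290) = 792.2 m
Sorted: C (120.9 m) < B (625.4 m) < F (792.2 m) < E (1189.4 m) < D (1367.0 m)

C, B, F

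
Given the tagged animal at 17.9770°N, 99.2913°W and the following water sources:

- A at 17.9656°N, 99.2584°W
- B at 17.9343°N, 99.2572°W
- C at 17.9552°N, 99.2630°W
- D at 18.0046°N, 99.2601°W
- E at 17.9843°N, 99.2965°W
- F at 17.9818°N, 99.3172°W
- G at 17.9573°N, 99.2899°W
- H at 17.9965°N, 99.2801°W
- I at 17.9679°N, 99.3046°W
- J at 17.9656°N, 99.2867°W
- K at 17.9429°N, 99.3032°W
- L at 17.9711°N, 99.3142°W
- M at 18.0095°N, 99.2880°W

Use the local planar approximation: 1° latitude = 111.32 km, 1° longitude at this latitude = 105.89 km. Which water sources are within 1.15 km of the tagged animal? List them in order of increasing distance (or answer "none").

E

Distances from 17.9770°N, 99.2913°W:
A: 3.7077 km
B: 5.9693 km
C: 3.8561 km
D: 4.5116 km
E: 0.9816 km
F: 2.7941 km
G: 2.1980 km
H: 2.4736 km
I: 1.7348 km
J: 1.3593 km
K: 3.9997 km
L: 2.5123 km
M: 3.6347 km
Threshold 1.15 km: E (0.9816 km) is within range.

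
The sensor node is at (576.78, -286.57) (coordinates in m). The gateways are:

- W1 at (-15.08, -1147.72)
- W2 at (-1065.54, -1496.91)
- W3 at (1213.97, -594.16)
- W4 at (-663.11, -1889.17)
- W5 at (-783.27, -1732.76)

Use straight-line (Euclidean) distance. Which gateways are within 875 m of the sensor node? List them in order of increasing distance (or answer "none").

Distances from (576.78, -286.57):
W1: 1044.93 m
W2: 2040.13 m
W3: 707.55 m
W4: 2026.24 m
W5: 1985.25 m
Threshold 875 m: W3 (707.55 m) is within range.

W3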